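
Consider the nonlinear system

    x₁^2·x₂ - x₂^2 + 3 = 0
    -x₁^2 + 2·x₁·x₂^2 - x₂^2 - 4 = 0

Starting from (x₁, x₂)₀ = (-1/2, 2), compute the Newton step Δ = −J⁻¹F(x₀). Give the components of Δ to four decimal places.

(0.8430, -0.5829)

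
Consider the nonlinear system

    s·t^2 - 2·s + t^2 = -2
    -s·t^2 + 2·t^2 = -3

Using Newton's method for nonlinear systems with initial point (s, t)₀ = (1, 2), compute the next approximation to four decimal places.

At (1, 2): F = (8.0000, 7.0000).
Jacobian J = [[t^2 - 2, 2·s·t + 2·t], [-t^2, -2·s·t + 4·t]].
At the point, J = [[2.0000, 8.0000], [-4.0000, 4.0000]] (det J = 40.0000).
Solving J·Δ = −F gives Δ = (0.6000, -1.1500).
Then the next iterate is (s, t)₁ = (1.6000, 0.8500).

(1.6000, 0.8500)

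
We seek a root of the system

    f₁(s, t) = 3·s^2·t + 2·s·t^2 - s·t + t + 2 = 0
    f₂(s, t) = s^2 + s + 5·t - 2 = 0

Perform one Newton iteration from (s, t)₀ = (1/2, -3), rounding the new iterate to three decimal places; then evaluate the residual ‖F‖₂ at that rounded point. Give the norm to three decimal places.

2.078

At (1/2, -3): F = (7.250, -16.250).
Jacobian J = [[6·s·t + 2·t^2 - t, 3·s^2 + 4·s·t - s + 1], [2·s + 1, 5]].
At the point, J = [[12.000, -4.750], [2.000, 5.000]] (det J = 69.500).
Solving J·Δ = −F gives Δ = (0.589, 3.014).
Then the next iterate is (s, t)₁ = (1.089, 0.014).
Re-evaluating at (1.089, 0.014): F = (2.04899, 0.34492), so ‖F‖₂ = 2.078.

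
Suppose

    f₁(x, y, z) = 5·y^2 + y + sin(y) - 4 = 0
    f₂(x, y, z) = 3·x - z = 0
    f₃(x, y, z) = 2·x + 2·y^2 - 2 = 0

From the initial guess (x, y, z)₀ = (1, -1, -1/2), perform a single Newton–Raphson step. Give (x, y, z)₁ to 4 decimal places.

(-0.1989, -1.0995, -0.5968)

At (1, -1, -1/2): F = (-0.841471, 3.5000, 2.0000).
Jacobian J = [[0, 10·y + cos(y) + 1, 0], [3, 0, -1], [2, 4·y, 0]].
At the point, J = [[0.0000, -8.459698, 0.0000], [3.0000, 0.0000, -1.0000], [2.0000, -4.0000, 0.0000]] (det J = 16.919395).
Solving J·Δ = −F gives Δ = (-1.1989, -0.0995, -0.0968).
Then the next iterate is (x, y, z)₁ = (-0.1989, -1.0995, -0.5968).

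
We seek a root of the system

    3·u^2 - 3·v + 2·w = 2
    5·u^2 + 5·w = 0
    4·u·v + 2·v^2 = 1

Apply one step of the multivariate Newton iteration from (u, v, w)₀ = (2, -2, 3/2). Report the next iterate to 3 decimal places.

(0.875, -0.833, 0.500)

At (2, -2, 3/2): F = (19.000, 27.500, -9.000).
Jacobian J = [[6·u, -3, 2], [10·u, 0, 5], [4·v, 4·u + 4·v, 0]].
At the point, J = [[12.000, -3.000, 2.000], [20.000, 0.000, 5.000], [-8.000, 0.000, 0.000]] (det J = 120.000).
Solving J·Δ = −F gives Δ = (-1.125, 1.167, -1.000).
Then the next iterate is (u, v, w)₁ = (0.875, -0.833, 0.500).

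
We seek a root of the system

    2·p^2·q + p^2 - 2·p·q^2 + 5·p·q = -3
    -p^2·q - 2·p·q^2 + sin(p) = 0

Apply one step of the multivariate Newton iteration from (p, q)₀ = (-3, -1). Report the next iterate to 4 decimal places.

At (-3, -1): F = (15.0000, 14.858880).
Jacobian J = [[4·p·q + 2·p - 2·q^2 + 5·q, 2·p^2 - 4·p·q + 5·p], [-2·p·q - 2·q^2 + cos(p), -p^2 - 4·p·q]].
At the point, J = [[-1.0000, -9.0000], [-8.989992, -21.0000]] (det J = -59.909932).
Solving J·Δ = −F gives Δ = (-3.0257, 2.0029).
Then the next iterate is (p, q)₁ = (-6.0257, 1.0029).

(-6.0257, 1.0029)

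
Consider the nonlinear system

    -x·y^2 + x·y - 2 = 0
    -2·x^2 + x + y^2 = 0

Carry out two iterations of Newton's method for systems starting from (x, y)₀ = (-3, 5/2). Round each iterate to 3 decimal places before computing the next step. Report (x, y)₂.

At (-3, 5/2): F = (9.250, -14.750).
Jacobian J = [[-y^2 + y, -2·x·y + x], [-4·x + 1, 2·y]].
At the point, J = [[-3.750, 12.000], [13.000, 5.000]] (det J = -174.750).
Solving J·Δ = −F gives Δ = (1.278, -0.372).
Then the next iterate is (x, y)₁ = (-1.722, 2.128).
Round to (-1.722, 2.128) and repeat: F = (2.13346, -3.12418), J = [[-2.40038, 5.60683], [7.888, 4.256]].
Δ = (0.489, -0.171), so (x, y)₂ = (-1.233, 1.957).

(-1.233, 1.957)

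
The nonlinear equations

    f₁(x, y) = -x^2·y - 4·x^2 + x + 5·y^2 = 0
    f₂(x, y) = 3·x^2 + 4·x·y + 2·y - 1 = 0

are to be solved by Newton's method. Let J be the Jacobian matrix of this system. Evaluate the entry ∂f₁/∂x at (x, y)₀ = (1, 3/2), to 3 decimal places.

-10.000

∂f₁/∂x = -2·x·y - 8·x + 1.
At (1, 3/2) this is -10.000.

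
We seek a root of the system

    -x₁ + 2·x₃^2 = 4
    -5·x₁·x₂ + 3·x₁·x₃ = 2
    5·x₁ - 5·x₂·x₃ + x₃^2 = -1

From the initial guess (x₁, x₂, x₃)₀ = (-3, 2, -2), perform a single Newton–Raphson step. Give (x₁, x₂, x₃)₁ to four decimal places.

(-1.3400, 1.1045, -1.3325)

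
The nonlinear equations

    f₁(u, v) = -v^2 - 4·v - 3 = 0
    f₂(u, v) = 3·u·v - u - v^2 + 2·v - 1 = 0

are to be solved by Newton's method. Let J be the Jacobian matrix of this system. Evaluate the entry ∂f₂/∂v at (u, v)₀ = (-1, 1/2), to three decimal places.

∂f₂/∂v = 3·u - 2·v + 2.
At (-1, 1/2) this is -2.000.

-2.000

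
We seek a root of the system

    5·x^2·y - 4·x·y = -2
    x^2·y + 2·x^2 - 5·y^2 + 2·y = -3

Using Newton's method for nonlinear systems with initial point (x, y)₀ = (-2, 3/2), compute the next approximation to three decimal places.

(-1.105, 1.080)

At (-2, 3/2): F = (44.000, 8.750).
Jacobian J = [[10·x·y - 4·y, 5·x^2 - 4·x], [2·x·y + 4·x, x^2 - 10·y + 2]].
At the point, J = [[-36.000, 28.000], [-14.000, -9.000]] (det J = 716.000).
Solving J·Δ = −F gives Δ = (0.895, -0.420).
Then the next iterate is (x, y)₁ = (-1.105, 1.080).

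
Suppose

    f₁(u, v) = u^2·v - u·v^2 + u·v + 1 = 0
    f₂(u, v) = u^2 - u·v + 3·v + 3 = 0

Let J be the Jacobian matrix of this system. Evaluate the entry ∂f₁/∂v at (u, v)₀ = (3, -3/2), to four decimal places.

21.0000

∂f₁/∂v = u^2 - 2·u·v + u.
At (3, -3/2) this is 21.0000.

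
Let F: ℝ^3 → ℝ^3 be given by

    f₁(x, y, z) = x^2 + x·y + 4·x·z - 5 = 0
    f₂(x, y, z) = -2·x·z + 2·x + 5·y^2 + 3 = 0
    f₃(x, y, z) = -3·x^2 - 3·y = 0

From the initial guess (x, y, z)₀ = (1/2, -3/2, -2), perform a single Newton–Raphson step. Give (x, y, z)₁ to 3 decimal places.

At (1/2, -3/2, -2): F = (-9.500, 17.250, 3.750).
Jacobian J = [[2·x + y + 4·z, x, 4·x], [-2·z + 2, 10·y, -2·x], [-6·x, -3, 0]].
At the point, J = [[-8.500, 0.500, 2.000], [6.000, -15.000, -1.000], [-3.000, -3.000, 0.000]] (det J = -99.000).
Solving J·Δ = −F gives Δ = (0.360, 0.890, 6.057).
Then the next iterate is (x, y, z)₁ = (0.860, -0.610, 4.057).

(0.860, -0.610, 4.057)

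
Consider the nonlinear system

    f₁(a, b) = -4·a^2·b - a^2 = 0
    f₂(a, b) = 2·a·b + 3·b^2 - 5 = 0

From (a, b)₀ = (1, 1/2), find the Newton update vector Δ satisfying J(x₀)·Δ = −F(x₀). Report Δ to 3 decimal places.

(-1.077, 0.865)

At (1, 1/2): F = (-3.000, -3.250).
Jacobian J = [[-8·a·b - 2·a, -4·a^2], [2·b, 2·a + 6·b]].
At the point, J = [[-6.000, -4.000], [1.000, 5.000]] (det J = -26.000).
Solving J·Δ = −F gives Δ = (-1.077, 0.865).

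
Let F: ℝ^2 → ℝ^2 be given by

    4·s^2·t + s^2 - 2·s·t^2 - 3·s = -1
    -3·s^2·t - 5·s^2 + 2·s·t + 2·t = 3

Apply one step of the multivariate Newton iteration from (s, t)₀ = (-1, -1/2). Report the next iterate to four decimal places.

At (-1, -1/2): F = (3.5000, -6.5000).
Jacobian J = [[8·s·t + 2·s - 2·t^2 - 3, 4·s^2 - 4·s·t], [-6·s·t - 10·s + 2·t, -3·s^2 + 2·s + 2]].
At the point, J = [[-1.5000, 2.0000], [6.0000, -3.0000]] (det J = -7.5000).
Solving J·Δ = −F gives Δ = (0.3333, -1.5000).
Then the next iterate is (s, t)₁ = (-0.6667, -2.0000).

(-0.6667, -2.0000)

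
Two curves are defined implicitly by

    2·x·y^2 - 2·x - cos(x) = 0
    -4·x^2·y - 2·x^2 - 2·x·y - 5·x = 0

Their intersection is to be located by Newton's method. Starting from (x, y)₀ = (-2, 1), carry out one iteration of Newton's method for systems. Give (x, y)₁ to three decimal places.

At (-2, 1): F = (0.41615, -10.000).
Jacobian J = [[2·y^2 + sin(x) - 2, 4·x·y], [-8·x·y - 4·x - 2·y - 5, -4·x^2 - 2·x]].
At the point, J = [[-0.90930, -8.000], [17.000, -12.000]] (det J = 146.91157).
Solving J·Δ = −F gives Δ = (0.579, -0.014).
Then the next iterate is (x, y)₁ = (-1.421, 0.986).

(-1.421, 0.986)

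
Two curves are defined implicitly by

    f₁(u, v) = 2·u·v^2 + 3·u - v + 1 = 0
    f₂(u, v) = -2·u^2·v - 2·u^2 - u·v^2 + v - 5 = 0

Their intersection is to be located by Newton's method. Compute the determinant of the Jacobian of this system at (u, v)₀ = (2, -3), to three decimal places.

280.000

J = [[2·v^2 + 3, 4·u·v - 1], [-4·u·v - 4·u - v^2, -2·u^2 - 2·u·v + 1]].
At the point, J = [[21.000, -25.000], [7.000, 5.000]].
det J = 280.000.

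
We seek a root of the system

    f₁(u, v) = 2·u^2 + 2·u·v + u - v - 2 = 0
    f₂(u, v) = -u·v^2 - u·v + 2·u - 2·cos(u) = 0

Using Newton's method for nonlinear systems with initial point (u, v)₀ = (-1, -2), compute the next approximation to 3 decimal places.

(0.144, -3.002)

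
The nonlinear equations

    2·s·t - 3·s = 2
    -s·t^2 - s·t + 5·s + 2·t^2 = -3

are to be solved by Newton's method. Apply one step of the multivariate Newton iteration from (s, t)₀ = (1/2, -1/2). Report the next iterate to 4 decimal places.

At (1/2, -1/2): F = (-4.0000, 6.1250).
Jacobian J = [[2·t - 3, 2·s], [-t^2 - t + 5, -2·s·t - s + 4·t]].
At the point, J = [[-4.0000, 1.0000], [5.2500, -2.0000]] (det J = 2.7500).
Solving J·Δ = −F gives Δ = (-0.6818, 1.2727).
Then the next iterate is (s, t)₁ = (-0.1818, 0.7727).

(-0.1818, 0.7727)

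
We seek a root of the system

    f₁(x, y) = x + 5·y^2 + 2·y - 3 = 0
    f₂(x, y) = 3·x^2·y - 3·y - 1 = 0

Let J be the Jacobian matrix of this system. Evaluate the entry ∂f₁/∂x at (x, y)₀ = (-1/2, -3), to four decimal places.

∂f₁/∂x = 1.
At (-1/2, -3) this is 1.0000.

1.0000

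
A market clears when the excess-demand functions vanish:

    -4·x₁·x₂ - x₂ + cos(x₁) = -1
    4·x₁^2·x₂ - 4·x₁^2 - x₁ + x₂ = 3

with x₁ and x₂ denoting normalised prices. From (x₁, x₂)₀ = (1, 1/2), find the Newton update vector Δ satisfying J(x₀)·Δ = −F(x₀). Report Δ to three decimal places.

(-0.824, 0.276)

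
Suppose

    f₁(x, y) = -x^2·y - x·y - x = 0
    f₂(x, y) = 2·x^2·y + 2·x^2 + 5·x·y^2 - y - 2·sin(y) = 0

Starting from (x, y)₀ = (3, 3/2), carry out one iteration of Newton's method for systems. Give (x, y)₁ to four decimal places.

At (3, 3/2): F = (-21.0000, 75.255010).
Jacobian J = [[-2·x·y - y - 1, -x^2 - x], [4·x·y + 4·x + 5·y^2, 2·x^2 + 10·x·y - 2·cos(y) - 1]].
At the point, J = [[-11.5000, -12.0000], [41.2500, 61.858526]] (det J = -216.373044).
Solving J·Δ = −F gives Δ = (-1.8300, 0.0038).
Then the next iterate is (x, y)₁ = (1.1700, 1.5038).

(1.1700, 1.5038)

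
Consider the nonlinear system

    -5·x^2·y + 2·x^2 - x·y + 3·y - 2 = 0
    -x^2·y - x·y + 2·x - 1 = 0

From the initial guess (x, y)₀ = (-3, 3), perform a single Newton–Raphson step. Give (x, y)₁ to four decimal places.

At (-3, 3): F = (-101.0000, -25.0000).
Jacobian J = [[-10·x·y + 4·x - y, -5·x^2 - x + 3], [-2·x·y - y + 2, -x^2 - x]].
At the point, J = [[75.0000, -39.0000], [17.0000, -6.0000]] (det J = 213.0000).
Solving J·Δ = −F gives Δ = (1.7324, 0.7418).
Then the next iterate is (x, y)₁ = (-1.2676, 3.7418).

(-1.2676, 3.7418)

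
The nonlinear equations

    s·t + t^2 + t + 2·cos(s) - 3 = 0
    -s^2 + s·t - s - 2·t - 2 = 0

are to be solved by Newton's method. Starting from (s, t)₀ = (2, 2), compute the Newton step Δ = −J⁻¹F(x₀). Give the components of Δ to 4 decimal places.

At (2, 2): F = (6.167706, -8.0000).
Jacobian J = [[t - 2·sin(s), s + 2·t + 1], [-2·s + t - 1, s - 2]].
At the point, J = [[0.181405, 7.0000], [-3.0000, 0.0000]] (det J = 21.0000).
Solving J·Δ = −F gives Δ = (-2.6667, -0.8120).

(-2.6667, -0.8120)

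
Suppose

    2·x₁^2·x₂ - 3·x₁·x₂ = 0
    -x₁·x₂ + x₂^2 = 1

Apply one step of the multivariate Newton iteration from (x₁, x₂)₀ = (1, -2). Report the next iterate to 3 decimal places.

(1.417, -0.833)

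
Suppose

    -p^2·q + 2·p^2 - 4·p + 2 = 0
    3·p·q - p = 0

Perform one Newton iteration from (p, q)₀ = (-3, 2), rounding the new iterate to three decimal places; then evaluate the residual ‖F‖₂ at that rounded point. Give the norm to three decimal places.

1.626

At (-3, 2): F = (14.000, -15.000).
Jacobian J = [[-2·p·q + 4·p - 4, -p^2], [3·q - 1, 3·p]].
At the point, J = [[-4.000, -9.000], [5.000, -9.000]] (det J = 81.000).
Solving J·Δ = −F gives Δ = (3.222, 0.123).
Then the next iterate is (p, q)₁ = (0.222, 2.123).
Re-evaluating at (0.222, 2.123): F = (1.10594, 1.19192), so ‖F‖₂ = 1.626.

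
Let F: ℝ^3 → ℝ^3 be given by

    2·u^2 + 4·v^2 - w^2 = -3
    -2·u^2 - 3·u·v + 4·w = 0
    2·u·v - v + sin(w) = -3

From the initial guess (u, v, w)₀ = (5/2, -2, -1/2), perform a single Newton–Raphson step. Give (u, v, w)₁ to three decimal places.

At (5/2, -2, -1/2): F = (31.250, 0.500, -5.47943).
Jacobian J = [[4·u, 8·v, -2·w], [-4·u - 3·v, -3·u, 4], [2·v, 2·u - 1, cos(w)]].
At the point, J = [[10.000, -16.000, 1.000], [-4.000, -7.500, 4.000], [-4.000, 4.000, 0.87758]] (det J = -71.98398).
Solving J·Δ = −F gives Δ = (-5.377, -1.984, -9.222).
Then the next iterate is (u, v, w)₁ = (-2.877, -3.984, -9.722).

(-2.877, -3.984, -9.722)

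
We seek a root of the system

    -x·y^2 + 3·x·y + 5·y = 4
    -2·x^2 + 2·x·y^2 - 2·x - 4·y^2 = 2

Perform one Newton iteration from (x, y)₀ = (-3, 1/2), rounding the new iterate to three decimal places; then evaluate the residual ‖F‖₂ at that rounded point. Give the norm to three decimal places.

8614.096

At (-3, 1/2): F = (-5.250, -16.500).
Jacobian J = [[-y^2 + 3·y, -2·x·y + 3·x + 5], [-4·x + 2·y^2 - 2, 4·x·y - 8·y]].
At the point, J = [[1.250, -1.000], [10.500, -10.000]] (det J = -2.000).
Solving J·Δ = −F gives Δ = (18.000, 17.250).
Then the next iterate is (x, y)₁ = (15.000, 17.750).
Re-evaluating at (15.000, 17.750): F = (-3842.43750, 7709.625), so ‖F‖₂ = 8614.096.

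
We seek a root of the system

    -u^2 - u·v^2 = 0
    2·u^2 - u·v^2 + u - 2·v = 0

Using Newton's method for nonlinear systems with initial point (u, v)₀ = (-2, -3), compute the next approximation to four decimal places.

(-0.6557, -2.3934)

At (-2, -3): F = (14.0000, 30.0000).
Jacobian J = [[-2·u - v^2, -2·u·v], [4·u - v^2 + 1, -2·u·v - 2]].
At the point, J = [[-5.0000, -12.0000], [-16.0000, -14.0000]] (det J = -122.0000).
Solving J·Δ = −F gives Δ = (1.3443, 0.6066).
Then the next iterate is (u, v)₁ = (-0.6557, -2.3934).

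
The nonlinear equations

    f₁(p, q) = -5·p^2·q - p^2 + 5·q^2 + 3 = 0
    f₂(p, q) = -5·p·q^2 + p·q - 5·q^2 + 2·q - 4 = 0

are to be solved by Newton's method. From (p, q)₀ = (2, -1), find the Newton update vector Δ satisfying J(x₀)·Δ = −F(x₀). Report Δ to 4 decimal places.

At (2, -1): F = (24.0000, -23.0000).
Jacobian J = [[-10·p·q - 2·p, -5·p^2 + 10·q], [-5·q^2 + q, -10·p·q + p - 10·q + 2]].
At the point, J = [[16.0000, -30.0000], [-6.0000, 34.0000]] (det J = 364.0000).
Solving J·Δ = −F gives Δ = (-0.3462, 0.6154).

(-0.3462, 0.6154)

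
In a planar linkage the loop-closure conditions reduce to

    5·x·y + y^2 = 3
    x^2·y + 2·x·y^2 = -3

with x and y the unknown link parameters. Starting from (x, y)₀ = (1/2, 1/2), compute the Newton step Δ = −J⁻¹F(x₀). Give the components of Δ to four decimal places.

At (1/2, 1/2): F = (-1.5000, 3.3750).
Jacobian J = [[5·y, 5·x + 2·y], [2·x·y + 2·y^2, x^2 + 4·x·y]].
At the point, J = [[2.5000, 3.5000], [1.0000, 1.2500]] (det J = -0.3750).
Solving J·Δ = −F gives Δ = (-36.5000, 26.5000).

(-36.5000, 26.5000)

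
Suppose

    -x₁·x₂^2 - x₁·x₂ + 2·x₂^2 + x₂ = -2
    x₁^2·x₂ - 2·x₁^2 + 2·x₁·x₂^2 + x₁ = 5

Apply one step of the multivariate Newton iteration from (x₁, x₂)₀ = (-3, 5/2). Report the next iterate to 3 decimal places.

(-0.675, 1.710)

At (-3, 5/2): F = (43.250, -41.000).
Jacobian J = [[-x₂^2 - x₂, -2·x₁·x₂ - x₁ + 4·x₂ + 1], [2·x₁·x₂ - 4·x₁ + 2·x₂^2 + 1, x₁^2 + 4·x₁·x₂]].
At the point, J = [[-8.750, 29.000], [10.500, -21.000]] (det J = -120.750).
Solving J·Δ = −F gives Δ = (2.325, -0.790).
Then the next iterate is (x₁, x₂)₁ = (-0.675, 1.710).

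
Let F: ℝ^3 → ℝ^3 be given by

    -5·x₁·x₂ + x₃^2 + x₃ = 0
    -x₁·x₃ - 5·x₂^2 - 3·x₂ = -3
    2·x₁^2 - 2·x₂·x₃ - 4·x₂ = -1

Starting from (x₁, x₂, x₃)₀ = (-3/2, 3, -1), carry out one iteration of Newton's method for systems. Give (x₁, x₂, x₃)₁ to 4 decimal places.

(-0.7719, 1.4182, -1.2841)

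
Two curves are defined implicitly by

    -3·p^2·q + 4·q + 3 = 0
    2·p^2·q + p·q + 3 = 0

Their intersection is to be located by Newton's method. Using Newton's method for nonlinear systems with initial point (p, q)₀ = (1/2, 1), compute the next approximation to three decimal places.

At (1/2, 1): F = (6.250, 4.000).
Jacobian J = [[-6·p·q, -3·p^2 + 4], [4·p·q + q, 2·p^2 + p]].
At the point, J = [[-3.000, 3.250], [3.000, 1.000]] (det J = -12.750).
Solving J·Δ = −F gives Δ = (-0.529, -2.412).
Then the next iterate is (p, q)₁ = (-0.029, -1.412).

(-0.029, -1.412)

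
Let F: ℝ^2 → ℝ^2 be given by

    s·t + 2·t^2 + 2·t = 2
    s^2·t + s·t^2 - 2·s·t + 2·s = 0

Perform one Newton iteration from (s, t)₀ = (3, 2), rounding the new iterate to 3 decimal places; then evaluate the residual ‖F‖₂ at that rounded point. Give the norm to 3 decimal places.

8.591

At (3, 2): F = (16.000, 24.000).
Jacobian J = [[t, s + 4·t + 2], [2·s·t + t^2 - 2·t + 2, s^2 + 2·s·t - 2·s]].
At the point, J = [[2.000, 13.000], [14.000, 15.000]] (det J = -152.000).
Solving J·Δ = −F gives Δ = (-0.474, -1.158).
Then the next iterate is (s, t)₁ = (2.526, 0.842).
Re-evaluating at (2.526, 0.842): F = (3.22882, 7.96159), so ‖F‖₂ = 8.591.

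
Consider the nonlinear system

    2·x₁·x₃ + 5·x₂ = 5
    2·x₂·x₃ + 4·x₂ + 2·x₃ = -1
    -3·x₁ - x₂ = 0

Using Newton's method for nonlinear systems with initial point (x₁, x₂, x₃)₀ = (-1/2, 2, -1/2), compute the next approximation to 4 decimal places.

At (-1/2, 2, -1/2): F = (5.5000, 6.0000, -0.5000).
Jacobian J = [[2·x₃, 5, 2·x₁], [0, 2·x₃ + 4, 2·x₂ + 2], [-3, -1, 0]].
At the point, J = [[-1.0000, 5.0000, -1.0000], [0.0000, 3.0000, 6.0000], [-3.0000, -1.0000, 0.0000]] (det J = -105.0000).
Solving J·Δ = −F gives Δ = (0.2143, -1.1429, -0.4286).
Then the next iterate is (x₁, x₂, x₃)₁ = (-0.2857, 0.8571, -0.9286).

(-0.2857, 0.8571, -0.9286)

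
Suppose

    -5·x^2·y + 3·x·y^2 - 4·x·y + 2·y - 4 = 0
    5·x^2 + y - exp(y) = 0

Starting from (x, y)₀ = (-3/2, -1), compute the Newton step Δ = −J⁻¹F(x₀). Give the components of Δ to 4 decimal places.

(0.7407, 1.9436)

At (-3/2, -1): F = (-5.2500, 9.882121).
Jacobian J = [[-10·x·y + 3·y^2 - 4·y, -5·x^2 + 6·x·y - 4·x + 2], [10·x, -exp(y) + 1]].
At the point, J = [[-8.0000, 5.7500], [-15.0000, 0.632121]] (det J = 81.193036).
Solving J·Δ = −F gives Δ = (0.7407, 1.9436).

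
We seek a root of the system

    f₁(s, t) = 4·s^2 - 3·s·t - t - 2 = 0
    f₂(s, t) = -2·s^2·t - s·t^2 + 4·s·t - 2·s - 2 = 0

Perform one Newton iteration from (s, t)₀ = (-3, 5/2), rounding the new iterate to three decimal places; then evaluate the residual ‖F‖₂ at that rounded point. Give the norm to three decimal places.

16.257

At (-3, 5/2): F = (54.000, -52.250).
Jacobian J = [[8·s - 3·t, -3·s - 1], [-4·s·t - t^2 + 4·t - 2, -2·s^2 - 2·s·t + 4·s]].
At the point, J = [[-31.500, 8.000], [31.750, -15.000]] (det J = 218.500).
Solving J·Δ = −F gives Δ = (1.794, 0.314).
Then the next iterate is (s, t)₁ = (-1.206, 2.814).
Re-evaluating at (-1.206, 2.814): F = (11.18480, -11.79848), so ‖F‖₂ = 16.257.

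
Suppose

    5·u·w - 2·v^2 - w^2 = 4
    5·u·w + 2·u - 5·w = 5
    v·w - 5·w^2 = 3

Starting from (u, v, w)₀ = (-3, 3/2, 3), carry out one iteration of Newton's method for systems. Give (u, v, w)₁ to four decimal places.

(-0.5166, 2.3287, 1.5609)

At (-3, 3/2, 3): F = (-62.5000, -71.0000, -43.5000).
Jacobian J = [[5·w, -4·v, 5·u - 2·w], [5·w + 2, 0, 5·u - 5], [0, w, v - 10·w]].
At the point, J = [[15.0000, -6.0000, -21.0000], [17.0000, 0.0000, -20.0000], [0.0000, 3.0000, -28.5000]] (det J = -3078.0000).
Solving J·Δ = −F gives Δ = (2.4834, 0.8287, -1.4391).
Then the next iterate is (u, v, w)₁ = (-0.5166, 2.3287, 1.5609).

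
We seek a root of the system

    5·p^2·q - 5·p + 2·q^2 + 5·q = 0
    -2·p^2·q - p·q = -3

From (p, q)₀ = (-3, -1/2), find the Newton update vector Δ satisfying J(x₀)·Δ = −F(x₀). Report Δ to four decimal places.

At (-3, -1/2): F = (-9.5000, 10.5000).
Jacobian J = [[10·p·q - 5, 5·p^2 + 4·q + 5], [-4·p·q - q, -2·p^2 - p]].
At the point, J = [[10.0000, 48.0000], [-5.5000, -15.0000]] (det J = 114.0000).
Solving J·Δ = −F gives Δ = (3.1711, -0.4627).

(3.1711, -0.4627)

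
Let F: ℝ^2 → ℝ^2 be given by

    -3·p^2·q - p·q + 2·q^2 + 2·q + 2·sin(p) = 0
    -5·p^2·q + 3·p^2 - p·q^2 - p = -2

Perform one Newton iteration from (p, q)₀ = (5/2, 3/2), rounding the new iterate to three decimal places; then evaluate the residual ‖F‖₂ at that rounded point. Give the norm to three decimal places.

11.460

At (5/2, 3/2): F = (-23.17806, -34.250).
Jacobian J = [[-6·p·q - q + 2·cos(p), -3·p^2 - p + 4·q + 2], [-10·p·q + 6·p - q^2 - 1, -5·p^2 - 2·p·q]].
At the point, J = [[-25.60229, -13.250], [-25.750, -38.750]] (det J = 650.90113).
Solving J·Δ = −F gives Δ = (-0.683, -0.430).
Then the next iterate is (p, q)₁ = (1.817, 1.070).
Re-evaluating at (1.817, 1.070): F = (-6.17248, -9.65578), so ‖F‖₂ = 11.460.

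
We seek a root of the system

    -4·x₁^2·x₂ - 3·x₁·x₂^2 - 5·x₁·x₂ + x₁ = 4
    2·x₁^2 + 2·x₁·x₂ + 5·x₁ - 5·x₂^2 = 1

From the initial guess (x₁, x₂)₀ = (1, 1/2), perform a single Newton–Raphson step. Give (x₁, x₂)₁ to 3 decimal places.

At (1, 1/2): F = (-8.250, 5.750).
Jacobian J = [[-8·x₁·x₂ - 3·x₂^2 - 5·x₂ + 1, -4·x₁^2 - 6·x₁·x₂ - 5·x₁], [4·x₁ + 2·x₂ + 5, 2·x₁ - 10·x₂]].
At the point, J = [[-6.250, -12.000], [10.000, -3.000]] (det J = 138.750).
Solving J·Δ = −F gives Δ = (-0.676, -0.336).
Then the next iterate is (x₁, x₂)₁ = (0.324, 0.164).

(0.324, 0.164)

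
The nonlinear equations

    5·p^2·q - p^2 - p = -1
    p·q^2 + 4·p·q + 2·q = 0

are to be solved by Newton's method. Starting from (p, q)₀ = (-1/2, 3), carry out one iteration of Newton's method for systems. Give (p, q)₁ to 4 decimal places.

At (-1/2, 3): F = (5.0000, -4.5000).
Jacobian J = [[10·p·q - 2·p - 1, 5·p^2], [q^2 + 4·q, 2·p·q + 4·p + 2]].
At the point, J = [[-15.0000, 1.2500], [21.0000, -3.0000]] (det J = 18.7500).
Solving J·Δ = −F gives Δ = (0.5000, 2.0000).
Then the next iterate is (p, q)₁ = (0.0000, 5.0000).

(0.0000, 5.0000)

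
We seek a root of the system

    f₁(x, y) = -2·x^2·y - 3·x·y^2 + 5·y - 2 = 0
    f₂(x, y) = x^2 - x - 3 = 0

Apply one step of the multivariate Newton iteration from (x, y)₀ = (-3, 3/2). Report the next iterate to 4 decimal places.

(-1.7143, 0.5561)

At (-3, 3/2): F = (-1.2500, 9.0000).
Jacobian J = [[-4·x·y - 3·y^2, -2·x^2 - 6·x·y + 5], [2·x - 1, 0]].
At the point, J = [[11.2500, 14.0000], [-7.0000, 0.0000]] (det J = 98.0000).
Solving J·Δ = −F gives Δ = (1.2857, -0.9439).
Then the next iterate is (x, y)₁ = (-1.7143, 0.5561).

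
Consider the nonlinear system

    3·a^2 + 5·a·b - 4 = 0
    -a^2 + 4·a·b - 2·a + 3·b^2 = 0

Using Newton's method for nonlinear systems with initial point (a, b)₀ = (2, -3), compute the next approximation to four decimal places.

At (2, -3): F = (-22.0000, -5.0000).
Jacobian J = [[6·a + 5·b, 5·a], [-2·a + 4·b - 2, 4·a + 6·b]].
At the point, J = [[-3.0000, 10.0000], [-18.0000, -10.0000]] (det J = 210.0000).
Solving J·Δ = −F gives Δ = (-1.2857, 1.8143).
Then the next iterate is (a, b)₁ = (0.7143, -1.1857).

(0.7143, -1.1857)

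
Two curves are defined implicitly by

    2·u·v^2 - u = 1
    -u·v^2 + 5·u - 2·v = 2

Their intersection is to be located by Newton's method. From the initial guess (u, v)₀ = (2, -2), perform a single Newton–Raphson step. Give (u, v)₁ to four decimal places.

At (2, -2): F = (13.0000, 4.0000).
Jacobian J = [[2·v^2 - 1, 4·u·v], [-v^2 + 5, -2·u·v - 2]].
At the point, J = [[7.0000, -16.0000], [1.0000, 6.0000]] (det J = 58.0000).
Solving J·Δ = −F gives Δ = (-2.4483, -0.2586).
Then the next iterate is (u, v)₁ = (-0.4483, -2.2586).

(-0.4483, -2.2586)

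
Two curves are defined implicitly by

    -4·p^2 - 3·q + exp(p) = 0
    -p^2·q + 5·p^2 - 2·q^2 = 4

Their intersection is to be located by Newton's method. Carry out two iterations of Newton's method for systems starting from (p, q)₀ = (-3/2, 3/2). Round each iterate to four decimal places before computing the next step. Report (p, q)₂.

(-0.7258, -0.5390)

At (-3/2, 3/2): F = (-13.276870, -0.6250).
Jacobian J = [[-8·p + exp(p), -3], [-2·p·q + 10·p, -p^2 - 4·q]].
At the point, J = [[12.223130, -3.0000], [-10.5000, -8.2500]] (det J = -132.340824).
Solving J·Δ = −F gives Δ = (0.8135, -1.1111).
Then the next iterate is (p, q)₁ = (-0.6865, 0.3889).
Round to (-0.6865, 0.3889) and repeat: F = (-2.548494, -2.129357), J = [[5.995335, -3.0000], [-6.331040, -2.026882]].
Δ = (-0.0393, -0.9279), so (p, q)₂ = (-0.7258, -0.5390).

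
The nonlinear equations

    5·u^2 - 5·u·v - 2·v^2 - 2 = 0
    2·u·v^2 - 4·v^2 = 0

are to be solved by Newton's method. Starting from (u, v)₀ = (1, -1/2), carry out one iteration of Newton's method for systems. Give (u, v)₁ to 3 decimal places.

At (1, -1/2): F = (5.000, -0.500).
Jacobian J = [[10·u - 5·v, -5·u - 4·v], [2·v^2, 4·u·v - 8·v]].
At the point, J = [[12.500, -3.000], [0.500, 2.000]] (det J = 26.500).
Solving J·Δ = −F gives Δ = (-0.321, 0.330).
Then the next iterate is (u, v)₁ = (0.679, -0.170).

(0.679, -0.170)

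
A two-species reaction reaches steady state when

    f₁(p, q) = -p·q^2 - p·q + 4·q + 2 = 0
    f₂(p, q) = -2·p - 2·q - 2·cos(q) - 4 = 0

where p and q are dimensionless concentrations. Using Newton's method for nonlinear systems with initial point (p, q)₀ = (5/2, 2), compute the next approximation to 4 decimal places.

(-3.9430, 5.9598)

At (5/2, 2): F = (-5.0000, -12.167706).
Jacobian J = [[-q^2 - q, -2·p·q - p + 4], [-2, 2·sin(q) - 2]].
At the point, J = [[-6.0000, -8.5000], [-2.0000, -0.181405]] (det J = -15.911569).
Solving J·Δ = −F gives Δ = (-6.4430, 3.9598).
Then the next iterate is (p, q)₁ = (-3.9430, 5.9598).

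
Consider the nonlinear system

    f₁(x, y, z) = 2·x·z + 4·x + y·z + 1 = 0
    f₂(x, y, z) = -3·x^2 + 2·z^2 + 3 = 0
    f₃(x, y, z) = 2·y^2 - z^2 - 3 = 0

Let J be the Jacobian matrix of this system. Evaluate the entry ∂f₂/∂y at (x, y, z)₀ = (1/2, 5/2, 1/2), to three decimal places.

∂f₂/∂y = 0.
At (1/2, 5/2, 1/2) this is 0.000.

0.000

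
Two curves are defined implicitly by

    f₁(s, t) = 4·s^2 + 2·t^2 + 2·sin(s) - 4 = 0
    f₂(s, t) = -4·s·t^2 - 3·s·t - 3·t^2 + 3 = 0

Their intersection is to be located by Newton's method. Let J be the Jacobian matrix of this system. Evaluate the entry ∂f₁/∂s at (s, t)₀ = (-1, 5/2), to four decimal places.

-6.9194

∂f₁/∂s = 8·s + 2·cos(s).
At (-1, 5/2) this is -6.9194.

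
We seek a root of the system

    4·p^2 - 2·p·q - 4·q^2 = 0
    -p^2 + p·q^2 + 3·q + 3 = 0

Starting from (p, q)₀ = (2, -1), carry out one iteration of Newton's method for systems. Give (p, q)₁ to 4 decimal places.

(0.6667, 1.0000)

At (2, -1): F = (16.0000, -2.0000).
Jacobian J = [[8·p - 2·q, -2·p - 8·q], [-2·p + q^2, 2·p·q + 3]].
At the point, J = [[18.0000, 4.0000], [-3.0000, -1.0000]] (det J = -6.0000).
Solving J·Δ = −F gives Δ = (-1.3333, 2.0000).
Then the next iterate is (p, q)₁ = (0.6667, 1.0000).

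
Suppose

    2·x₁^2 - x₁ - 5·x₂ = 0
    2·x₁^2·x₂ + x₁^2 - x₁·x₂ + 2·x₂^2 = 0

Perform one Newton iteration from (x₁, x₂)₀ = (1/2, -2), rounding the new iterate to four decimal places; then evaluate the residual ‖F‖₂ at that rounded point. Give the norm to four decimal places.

17.8775

At (1/2, -2): F = (10.0000, 8.2500).
Jacobian J = [[4·x₁ - 1, -5], [4·x₁·x₂ + 2·x₁ - x₂, 2·x₁^2 - x₁ + 4·x₂]].
At the point, J = [[1.0000, -5.0000], [-1.0000, -8.0000]] (det J = -13.0000).
Solving J·Δ = −F gives Δ = (-2.9808, 1.4038).
Then the next iterate is (x₁, x₂)₁ = (-2.4808, -0.5962).
Re-evaluating at (-2.4808, -0.5962): F = (17.770537, -1.952245), so ‖F‖₂ = 17.8775.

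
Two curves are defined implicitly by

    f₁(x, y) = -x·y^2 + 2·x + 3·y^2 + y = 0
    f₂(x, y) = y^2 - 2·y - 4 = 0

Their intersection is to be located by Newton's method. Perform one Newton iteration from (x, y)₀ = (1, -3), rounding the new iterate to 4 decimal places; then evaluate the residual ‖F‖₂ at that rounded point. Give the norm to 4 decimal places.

At (1, -3): F = (17.0000, 11.0000).
Jacobian J = [[-y^2 + 2, -2·x·y + 6·y + 1], [0, 2·y - 2]].
At the point, J = [[-7.0000, -11.0000], [0.0000, -8.0000]] (det J = 56.0000).
Solving J·Δ = −F gives Δ = (0.2679, 1.3750).
Then the next iterate is (x, y)₁ = (1.2679, -1.6250).
Re-evaluating at (1.2679, -1.6250): F = (5.484627, 1.890625), so ‖F‖₂ = 5.8013.

5.8013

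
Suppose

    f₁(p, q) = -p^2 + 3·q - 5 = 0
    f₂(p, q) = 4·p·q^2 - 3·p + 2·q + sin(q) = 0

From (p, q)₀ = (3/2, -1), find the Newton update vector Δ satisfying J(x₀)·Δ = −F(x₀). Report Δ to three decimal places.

(-3.979, -0.562)

At (3/2, -1): F = (-10.250, -1.34147).
Jacobian J = [[-2·p, 3], [4·q^2 - 3, 8·p·q + cos(q) + 2]].
At the point, J = [[-3.000, 3.000], [1.000, -9.45970]] (det J = 25.37909).
Solving J·Δ = −F gives Δ = (-3.979, -0.562).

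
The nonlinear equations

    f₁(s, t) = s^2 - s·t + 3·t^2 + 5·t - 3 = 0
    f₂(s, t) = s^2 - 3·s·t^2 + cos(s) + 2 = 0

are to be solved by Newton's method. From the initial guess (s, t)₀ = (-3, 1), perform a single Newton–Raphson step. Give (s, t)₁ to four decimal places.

At (-3, 1): F = (17.0000, 19.010008).
Jacobian J = [[2·s - t, -s + 6·t + 5], [2·s - 3·t^2 - sin(s), -6·s·t]].
At the point, J = [[-7.0000, 14.0000], [-8.858880, 18.0000]] (det J = -1.975680).
Solving J·Δ = −F gives Δ = (20.1753, 8.8734).
Then the next iterate is (s, t)₁ = (17.1753, 9.8734).

(17.1753, 9.8734)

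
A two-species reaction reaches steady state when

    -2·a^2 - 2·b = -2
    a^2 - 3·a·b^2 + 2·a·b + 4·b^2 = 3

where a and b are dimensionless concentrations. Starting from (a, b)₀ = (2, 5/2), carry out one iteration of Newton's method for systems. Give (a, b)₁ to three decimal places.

At (2, 5/2): F = (-11.000, -1.500).
Jacobian J = [[-4·a, -2], [2·a - 3·b^2 + 2·b, -6·a·b + 2·a + 8·b]].
At the point, J = [[-8.000, -2.000], [-9.750, -6.000]] (det J = 28.500).
Solving J·Δ = −F gives Δ = (-2.211, 3.342).
Then the next iterate is (a, b)₁ = (-0.211, 5.842).

(-0.211, 5.842)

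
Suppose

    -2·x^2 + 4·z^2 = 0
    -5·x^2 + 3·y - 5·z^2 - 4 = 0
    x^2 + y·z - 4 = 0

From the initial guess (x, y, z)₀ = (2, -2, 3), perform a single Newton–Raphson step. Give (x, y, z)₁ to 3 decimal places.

(0.910, 0.433, 1.470)

At (2, -2, 3): F = (28.000, -75.000, -6.000).
Jacobian J = [[-4·x, 0, 8·z], [-10·x, 3, -10·z], [2·x, z, y]].
At the point, J = [[-8.000, 0.000, 24.000], [-20.000, 3.000, -30.000], [4.000, 3.000, -2.000]] (det J = -2400.000).
Solving J·Δ = −F gives Δ = (-1.090, 2.433, -1.530).
Then the next iterate is (x, y, z)₁ = (0.910, 0.433, 1.470).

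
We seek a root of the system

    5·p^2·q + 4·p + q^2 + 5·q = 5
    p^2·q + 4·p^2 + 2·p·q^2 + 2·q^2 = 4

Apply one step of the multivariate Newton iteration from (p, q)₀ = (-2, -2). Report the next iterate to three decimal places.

At (-2, -2): F = (-59.000, -4.000).
Jacobian J = [[10·p·q + 4, 5·p^2 + 2·q + 5], [2·p·q + 8·p + 2·q^2, p^2 + 4·p·q + 4·q]].
At the point, J = [[44.000, 21.000], [0.000, 12.000]] (det J = 528.000).
Solving J·Δ = −F gives Δ = (1.182, 0.333).
Then the next iterate is (p, q)₁ = (-0.818, -1.667).

(-0.818, -1.667)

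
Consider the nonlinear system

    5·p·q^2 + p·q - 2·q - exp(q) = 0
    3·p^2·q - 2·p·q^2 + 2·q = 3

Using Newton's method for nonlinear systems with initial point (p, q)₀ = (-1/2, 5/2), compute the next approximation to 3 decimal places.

At (-1/2, 5/2): F = (-34.05749, 10.125).
Jacobian J = [[5·q^2 + q, 10·p·q + p - exp(q) - 2], [6·p·q - 2·q^2, 3·p^2 - 4·p·q + 2]].
At the point, J = [[33.750, -27.18249], [-20.000, 7.750]] (det J = -282.08738).
Solving J·Δ = −F gives Δ = (0.040, -1.203).
Then the next iterate is (p, q)₁ = (-0.460, 1.297).

(-0.460, 1.297)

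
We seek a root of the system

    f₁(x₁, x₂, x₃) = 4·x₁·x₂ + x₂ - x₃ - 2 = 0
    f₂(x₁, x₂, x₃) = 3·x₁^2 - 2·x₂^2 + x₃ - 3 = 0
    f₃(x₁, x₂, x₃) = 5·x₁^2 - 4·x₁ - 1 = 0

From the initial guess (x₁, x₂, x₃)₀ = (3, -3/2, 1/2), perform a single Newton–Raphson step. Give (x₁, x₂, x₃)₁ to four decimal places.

At (3, -3/2, 1/2): F = (-22.0000, 20.0000, 32.0000).
Jacobian J = [[4·x₂, 4·x₁ + 1, -1], [6·x₁, -4·x₂, 1], [10·x₁ - 4, 0, 0]].
At the point, J = [[-6.0000, 13.0000, -1.0000], [18.0000, 6.0000, 1.0000], [26.0000, 0.0000, 0.0000]] (det J = 494.0000).
Solving J·Δ = −F gives Δ = (-1.2308, 0.8826, -3.1417).
Then the next iterate is (x₁, x₂, x₃)₁ = (1.7692, -0.6174, -2.6417).

(1.7692, -0.6174, -2.6417)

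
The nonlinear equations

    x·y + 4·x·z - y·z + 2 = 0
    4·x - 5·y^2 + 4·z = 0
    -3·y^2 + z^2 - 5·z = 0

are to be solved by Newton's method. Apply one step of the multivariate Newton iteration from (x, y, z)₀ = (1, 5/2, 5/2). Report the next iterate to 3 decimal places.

(0.855, 0.833, -3.459)

At (1, 5/2, 5/2): F = (8.250, -17.250, -25.000).
Jacobian J = [[y + 4·z, x - z, 4·x - y], [4, -10·y, 4], [0, -6·y, 2·z - 5]].
At the point, J = [[12.500, -1.500, 1.500], [4.000, -25.000, 4.000], [0.000, -15.000, 0.000]] (det J = 660.000).
Solving J·Δ = −F gives Δ = (-0.145, -1.667, -5.959).
Then the next iterate is (x, y, z)₁ = (0.855, 0.833, -3.459).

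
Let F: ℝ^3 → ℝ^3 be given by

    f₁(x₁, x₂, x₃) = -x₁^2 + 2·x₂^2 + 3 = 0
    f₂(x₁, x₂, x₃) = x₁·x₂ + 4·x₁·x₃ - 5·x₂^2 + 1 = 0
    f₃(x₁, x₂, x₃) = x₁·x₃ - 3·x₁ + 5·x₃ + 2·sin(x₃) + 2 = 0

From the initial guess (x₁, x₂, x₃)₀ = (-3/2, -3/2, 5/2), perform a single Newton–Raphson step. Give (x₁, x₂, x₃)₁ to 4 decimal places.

(-4.4858, -2.1179, -6.9534)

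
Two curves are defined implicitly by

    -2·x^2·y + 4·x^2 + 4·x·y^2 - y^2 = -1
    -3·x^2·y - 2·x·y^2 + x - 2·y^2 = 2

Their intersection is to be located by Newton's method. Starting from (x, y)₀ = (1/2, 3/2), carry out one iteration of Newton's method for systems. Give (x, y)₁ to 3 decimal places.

(0.362, 0.652)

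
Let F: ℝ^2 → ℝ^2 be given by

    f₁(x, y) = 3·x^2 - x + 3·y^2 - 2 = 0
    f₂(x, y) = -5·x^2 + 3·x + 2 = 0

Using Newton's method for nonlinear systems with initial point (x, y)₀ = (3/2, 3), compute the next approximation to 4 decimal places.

(1.1042, 1.4954)

At (3/2, 3): F = (30.2500, -4.7500).
Jacobian J = [[6·x - 1, 6·y], [-10·x + 3, 0]].
At the point, J = [[8.0000, 18.0000], [-12.0000, 0.0000]] (det J = 216.0000).
Solving J·Δ = −F gives Δ = (-0.3958, -1.5046).
Then the next iterate is (x, y)₁ = (1.1042, 1.4954).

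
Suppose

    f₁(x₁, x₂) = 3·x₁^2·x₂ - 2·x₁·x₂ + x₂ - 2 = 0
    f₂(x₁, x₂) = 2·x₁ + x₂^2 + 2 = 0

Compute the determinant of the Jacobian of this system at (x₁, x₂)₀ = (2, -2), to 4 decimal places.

62.0000

J = [[6·x₁·x₂ - 2·x₂, 3·x₁^2 - 2·x₁ + 1], [2, 2·x₂]].
At the point, J = [[-20.0000, 9.0000], [2.0000, -4.0000]].
det J = 62.0000.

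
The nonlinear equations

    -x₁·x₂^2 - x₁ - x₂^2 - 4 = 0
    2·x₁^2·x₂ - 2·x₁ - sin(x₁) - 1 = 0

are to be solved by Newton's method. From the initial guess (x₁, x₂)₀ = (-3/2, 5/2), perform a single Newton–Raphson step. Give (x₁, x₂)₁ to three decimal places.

(1.764, 11.715)

At (-3/2, 5/2): F = (0.625, 14.24749).
Jacobian J = [[-x₂^2 - 1, -2·x₁·x₂ - 2·x₂], [4·x₁·x₂ - cos(x₁) - 2, 2·x₁^2]].
At the point, J = [[-7.250, 2.500], [-17.07074, 4.500]] (det J = 10.05184).
Solving J·Δ = −F gives Δ = (3.264, 9.215).
Then the next iterate is (x₁, x₂)₁ = (1.764, 11.715).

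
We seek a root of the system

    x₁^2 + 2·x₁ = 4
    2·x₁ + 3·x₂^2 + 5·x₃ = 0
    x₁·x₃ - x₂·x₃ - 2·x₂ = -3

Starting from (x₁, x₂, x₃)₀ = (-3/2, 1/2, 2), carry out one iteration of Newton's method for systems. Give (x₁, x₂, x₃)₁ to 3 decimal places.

At (-3/2, 1/2, 2): F = (-4.750, 7.750, -2.000).
Jacobian J = [[2·x₁ + 2, 0, 0], [2, 6·x₂, 5], [x₃, -x₃ - 2, x₁ - x₂]].
At the point, J = [[-1.000, 0.000, 0.000], [2.000, 3.000, 5.000], [2.000, -4.000, -2.000]] (det J = -14.000).
Solving J·Δ = −F gives Δ = (-4.750, -4.357, 2.964).
Then the next iterate is (x₁, x₂, x₃)₁ = (-6.250, -3.857, 4.964).

(-6.250, -3.857, 4.964)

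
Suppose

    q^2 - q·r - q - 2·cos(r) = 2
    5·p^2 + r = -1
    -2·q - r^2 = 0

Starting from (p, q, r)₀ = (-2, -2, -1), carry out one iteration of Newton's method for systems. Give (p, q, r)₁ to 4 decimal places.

(-1.0690, -1.8795, -2.3795)

At (-2, -2, -1): F = (0.919395, 20.0000, 3.0000).
Jacobian J = [[0, 2·q - r - 1, -q + 2·sin(r)], [10·p, 0, 1], [0, -2, -2·r]].
At the point, J = [[0.0000, -4.0000, 0.317058], [-20.0000, 0.0000, 1.0000], [0.0000, -2.0000, 2.0000]] (det J = -147.317679).
Solving J·Δ = −F gives Δ = (0.9310, 0.1205, -1.3795).
Then the next iterate is (p, q, r)₁ = (-1.0690, -1.8795, -2.3795).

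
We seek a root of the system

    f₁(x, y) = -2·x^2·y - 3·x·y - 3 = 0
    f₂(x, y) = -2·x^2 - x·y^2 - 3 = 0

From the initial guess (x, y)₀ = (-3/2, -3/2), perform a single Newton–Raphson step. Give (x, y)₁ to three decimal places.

(-2.167, -2.972)

At (-3/2, -3/2): F = (-3.000, -4.125).
Jacobian J = [[-4·x·y - 3·y, -2·x^2 - 3·x], [-4·x - y^2, -2·x·y]].
At the point, J = [[-4.500, 0.000], [3.750, -4.500]] (det J = 20.250).
Solving J·Δ = −F gives Δ = (-0.667, -1.472).
Then the next iterate is (x, y)₁ = (-2.167, -2.972).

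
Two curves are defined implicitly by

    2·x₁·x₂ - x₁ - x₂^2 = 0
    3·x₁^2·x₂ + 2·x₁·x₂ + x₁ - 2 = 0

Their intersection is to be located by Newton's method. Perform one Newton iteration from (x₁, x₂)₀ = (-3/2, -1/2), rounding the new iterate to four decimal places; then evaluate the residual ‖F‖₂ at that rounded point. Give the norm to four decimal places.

2.1330

At (-3/2, -1/2): F = (2.7500, -5.3750).
Jacobian J = [[2·x₂ - 1, 2·x₁ - 2·x₂], [6·x₁·x₂ + 2·x₂ + 1, 3·x₁^2 + 2·x₁]].
At the point, J = [[-2.0000, -2.0000], [4.5000, 3.7500]] (det J = 1.5000).
Solving J·Δ = −F gives Δ = (0.2917, 1.0833).
Then the next iterate is (x₁, x₂)₁ = (-1.2083, 0.5833).
Re-evaluating at (-1.2083, 0.5833): F = (-0.541542, -2.063068), so ‖F‖₂ = 2.1330.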